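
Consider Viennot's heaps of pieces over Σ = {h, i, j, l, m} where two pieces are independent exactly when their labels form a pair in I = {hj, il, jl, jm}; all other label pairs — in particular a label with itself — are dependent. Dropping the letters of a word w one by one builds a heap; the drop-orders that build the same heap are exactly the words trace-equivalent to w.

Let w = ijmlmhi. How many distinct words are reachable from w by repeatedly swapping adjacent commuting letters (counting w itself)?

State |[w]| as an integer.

piece 0:i — minimal
piece 1:j rests on {0:i}
piece 2:m rests on {0:i}
piece 3:l rests on {2:m}
piece 4:m rests on {3:l}
piece 5:h rests on {4:m}
piece 6:i rests on {1:j, 5:h}
minimal pieces: {0:i}
ways to finish when only these pieces remain (= sum over removing one remaining piece with nothing left below it):
  1 left: {6}→1
  2 left: {1,6}→1  {5,6}→1
  3 left: {1,5,6}→2  {4,5,6}→1
  4 left: {1,4,5,6}→3  {3,4,5,6}→1
  5 left: {1,3,4,5,6}→4  {2,3,4,5,6}→1
  placing 0:i first → 5 extensions

5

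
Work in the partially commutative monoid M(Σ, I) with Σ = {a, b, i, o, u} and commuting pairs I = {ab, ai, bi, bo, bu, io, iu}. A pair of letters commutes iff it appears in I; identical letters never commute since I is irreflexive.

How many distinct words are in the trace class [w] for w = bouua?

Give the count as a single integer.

5

0(b) covers ∅
1(o) covers ∅
2(u) covers 1:o
3(u) covers 2:u
4(a) covers 3:u
floor of heap: 0:b, 1:o
completions by unplaced set U, small U first (add the entries for U minus each lowest piece of U):
  |U|=1: {0}:1  {4}:1
  |U|=2: {0,4}:2  {3,4}:1
  |U|=3: {0,3,4}:3  {2,3,4}:1
  start at 0(b): 1
  start at 1(o): 4
sum over floor = 5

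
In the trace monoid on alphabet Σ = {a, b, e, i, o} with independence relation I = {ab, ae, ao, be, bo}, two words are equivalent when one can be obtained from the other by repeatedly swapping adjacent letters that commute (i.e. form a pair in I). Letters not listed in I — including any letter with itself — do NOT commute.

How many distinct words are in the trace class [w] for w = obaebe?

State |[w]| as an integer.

60

0(o) covers ∅
1(b) covers ∅
2(a) covers ∅
3(e) covers 0:o
4(b) covers 1:b
5(e) covers 3:e
floor of heap: 0:o, 1:b, 2:a
completions by unplaced set U, small U first (add the entries for U minus each lowest piece of U):
  |U|=1: {2}:1  {4}:1  {5}:1
  |U|=2: {1,4}:1  {2,4}:2  {2,5}:2  {3,5}:1  {4,5}:2
  |U|=3: {0,3,5}:1  {1,2,4}:3  {1,4,5}:3  {2,3,5}:3  {2,4,5}:6  {3,4,5}:3
  |U|=4: {0,2,3,5}:4  {0,3,4,5}:4  {1,2,4,5}:12  {1,3,4,5}:6  {2,3,4,5}:12
  start at 0(o): 30
  start at 1(b): 20
  start at 2(a): 10
sum over floor = 60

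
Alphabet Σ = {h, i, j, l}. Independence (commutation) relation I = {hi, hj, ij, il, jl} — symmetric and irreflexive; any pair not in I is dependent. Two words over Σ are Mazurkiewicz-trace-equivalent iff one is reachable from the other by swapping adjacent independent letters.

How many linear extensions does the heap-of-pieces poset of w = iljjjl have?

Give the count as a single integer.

drop 0:i onto floor
drop 1:l onto floor
drop 2:j onto floor
drop 3:j onto {2:j}
drop 4:j onto {3:j}
drop 5:l onto {1:l}
ground layer = {0:i, 1:l, 2:j}
drop-orders for the pieces not yet dropped (sum over which currently-grounded one goes next):
  1 to go: {0} 1  {4} 1  {5} 1
  2 to go: {0,4} 2  {0,5} 2  {1,5} 1  {3,4} 1  {4,5} 2
  3 to go: {0,1,5} 3  {0,3,4} 3  {0,4,5} 6  {1,4,5} 3  {2,3,4} 1  {3,4,5} 3
  4 to go: {0,1,4,5} 12  {0,2,3,4} 4  {0,3,4,5} 12  {1,3,4,5} 6  {2,3,4,5} 4
  if 0:i drops first: 10 orders
  if 1:l drops first: 20 orders
  if 2:j drops first: 30 orders
heap linearizations: 60

60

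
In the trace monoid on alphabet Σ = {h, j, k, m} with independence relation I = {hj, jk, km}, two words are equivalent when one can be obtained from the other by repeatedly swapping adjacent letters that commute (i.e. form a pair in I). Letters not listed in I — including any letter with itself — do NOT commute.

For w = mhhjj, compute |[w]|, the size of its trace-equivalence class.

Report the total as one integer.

0(m) covers ∅
1(h) covers 0:m
2(h) covers 1:h
3(j) covers 0:m
4(j) covers 3:j
floor of heap: 0:m
completions by unplaced set U, small U first (add the entries for U minus each lowest piece of U):
  |U|=1: {2}:1  {4}:1
  |U|=2: {1,2}:1  {2,4}:2  {3,4}:1
  |U|=3: {1,2,4}:3  {2,3,4}:3
  start at 0(m): 6

6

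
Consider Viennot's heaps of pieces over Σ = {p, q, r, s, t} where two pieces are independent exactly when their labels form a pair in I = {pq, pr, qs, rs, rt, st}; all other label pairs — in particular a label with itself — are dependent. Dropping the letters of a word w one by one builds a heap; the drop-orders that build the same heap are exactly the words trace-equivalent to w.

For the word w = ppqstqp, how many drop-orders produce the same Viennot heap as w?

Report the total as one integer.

0(p) covers ∅
1(p) covers 0:p
2(q) covers ∅
3(s) covers 1:p
4(t) covers 1:p, 2:q
5(q) covers 4:t
6(p) covers 3:s, 4:t
floor of heap: 0:p, 2:q
completions by unplaced set U, small U first (add the entries for U minus each lowest piece of U):
  |U|=1: {5}:1  {6}:1
  |U|=2: {3,6}:1  {5,6}:2
  |U|=3: {3,5,6}:3  {4,5,6}:2
  |U|=4: {2,4,5,6}:2  {3,4,5,6}:5
  |U|=5: {1,3,4,5,6}:5  {2,3,4,5,6}:7
  start at 0(p): 12
  start at 2(q): 5
sum over floor = 17

17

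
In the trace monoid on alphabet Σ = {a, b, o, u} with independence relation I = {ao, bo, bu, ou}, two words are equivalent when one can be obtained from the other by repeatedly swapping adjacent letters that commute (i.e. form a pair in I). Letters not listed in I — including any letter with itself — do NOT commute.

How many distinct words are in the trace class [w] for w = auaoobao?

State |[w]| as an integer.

56

piece 0:a — minimal
piece 1:u rests on {0:a}
piece 2:a rests on {1:u}
piece 3:o — minimal
piece 4:o rests on {3:o}
piece 5:b rests on {2:a}
piece 6:a rests on {5:b}
piece 7:o rests on {4:o}
minimal pieces: {0:a, 3:o}
ways to finish when only these pieces remain (= sum over removing one remaining piece with nothing left below it):
  1 left: {6}→1  {7}→1
  2 left: {4,7}→1  {5,6}→1  {6,7}→2
  3 left: {2,5,6}→1  {3,4,7}→1  {4,6,7}→3  {5,6,7}→3
  4 left: {1,2,5,6}→1  {2,5,6,7}→4  {3,4,6,7}→4  {4,5,6,7}→6
  5 left: {0,1,2,5,6}→1  {1,2,5,6,7}→5  {2,4,5,6,7}→10  {3,4,5,6,7}→10
  6 left: {0,1,2,5,6,7}→6  {1,2,4,5,6,7}→15  {2,3,4,5,6,7}→20
  placing 0:a first → 35 extensions
  placing 3:o first → 21 extensions
total linear extensions = 56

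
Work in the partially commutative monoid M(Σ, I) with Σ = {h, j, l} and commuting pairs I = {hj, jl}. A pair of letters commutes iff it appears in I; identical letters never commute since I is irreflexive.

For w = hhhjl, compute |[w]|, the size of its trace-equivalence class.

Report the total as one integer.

#0=h has no predecessor
#1=h depends on [0:h]
#2=h depends on [1:h]
#3=j has no predecessor
#4=l depends on [2:h]
sources: [0:h, 3:j]
N(rest) = Σ N(rest − s) over sources s of rest; N(one piece) = 1:
  size 1 → [3]=1  [4]=1
  size 2 → [2,4]=1  [3,4]=2
  size 3 → [1,2,4]=1  [2,3,4]=3
  first=0(h) contributes 4
  first=3(j) contributes 1
|[w]| = 5

5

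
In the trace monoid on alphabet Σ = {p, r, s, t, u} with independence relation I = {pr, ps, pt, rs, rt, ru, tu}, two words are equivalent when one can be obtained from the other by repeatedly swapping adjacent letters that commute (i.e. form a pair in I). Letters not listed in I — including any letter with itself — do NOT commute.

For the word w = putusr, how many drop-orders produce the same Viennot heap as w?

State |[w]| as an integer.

24

#0=p has no predecessor
#1=u depends on [0:p]
#2=t has no predecessor
#3=u depends on [1:u]
#4=s depends on [2:t, 3:u]
#5=r has no predecessor
sources: [0:p, 2:t, 5:r]
N(rest) = Σ N(rest − s) over sources s of rest; N(one piece) = 1:
  size 1 → [4]=1  [5]=1
  size 2 → [2,4]=1  [3,4]=1  [4,5]=2
  size 3 → [1,3,4]=1  [2,3,4]=2  [2,4,5]=3  [3,4,5]=3
  size 4 → [0,1,3,4]=1  [1,2,3,4]=3  [1,3,4,5]=4  [2,3,4,5]=8
  first=0(p) contributes 15
  first=2(t) contributes 5
  first=5(r) contributes 4
|[w]| = 24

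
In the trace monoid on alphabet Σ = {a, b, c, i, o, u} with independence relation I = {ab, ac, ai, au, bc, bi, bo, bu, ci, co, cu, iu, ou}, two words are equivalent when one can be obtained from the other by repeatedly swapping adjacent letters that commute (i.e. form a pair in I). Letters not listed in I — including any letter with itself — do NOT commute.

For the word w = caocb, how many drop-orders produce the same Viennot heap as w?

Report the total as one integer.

#0=c has no predecessor
#1=a has no predecessor
#2=o depends on [1:a]
#3=c depends on [0:c]
#4=b has no predecessor
sources: [0:c, 1:a, 4:b]
N(rest) = Σ N(rest − s) over sources s of rest; N(one piece) = 1:
  size 1 → [2]=1  [3]=1  [4]=1
  size 2 → [0,3]=1  [1,2]=1  [2,3]=2  [2,4]=2  [3,4]=2
  size 3 → [0,2,3]=3  [0,3,4]=3  [1,2,3]=3  [1,2,4]=3  [2,3,4]=6
  first=0(c) contributes 12
  first=1(a) contributes 12
  first=4(b) contributes 6
|[w]| = 30

30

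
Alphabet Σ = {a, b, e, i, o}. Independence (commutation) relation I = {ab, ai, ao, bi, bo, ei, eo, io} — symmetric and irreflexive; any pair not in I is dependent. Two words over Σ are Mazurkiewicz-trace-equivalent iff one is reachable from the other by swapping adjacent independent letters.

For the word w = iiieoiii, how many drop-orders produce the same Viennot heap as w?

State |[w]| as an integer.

56

drop 0:i onto floor
drop 1:i onto {0:i}
drop 2:i onto {1:i}
drop 3:e onto floor
drop 4:o onto floor
drop 5:i onto {2:i}
drop 6:i onto {5:i}
drop 7:i onto {6:i}
ground layer = {0:i, 3:e, 4:o}
drop-orders for the pieces not yet dropped (sum over which currently-grounded one goes next):
  1 to go: {3} 1  {4} 1  {7} 1
  2 to go: {3,4} 2  {3,7} 2  {4,7} 2  {6,7} 1
  3 to go: {3,4,7} 6  {3,6,7} 3  {4,6,7} 3  {5,6,7} 1
  4 to go: {2,5,6,7} 1  {3,4,6,7} 12  {3,5,6,7} 4  {4,5,6,7} 4
  5 to go: {1,2,5,6,7} 1  {2,3,5,6,7} 5  {2,4,5,6,7} 5  {3,4,5,6,7} 20
  6 to go: {0,1,2,5,6,7} 1  {1,2,3,5,6,7} 6  {1,2,4,5,6,7} 6  {2,3,4,5,6,7} 30
  if 0:i drops first: 42 orders
  if 3:e drops first: 7 orders
  if 4:o drops first: 7 orders
heap linearizations: 56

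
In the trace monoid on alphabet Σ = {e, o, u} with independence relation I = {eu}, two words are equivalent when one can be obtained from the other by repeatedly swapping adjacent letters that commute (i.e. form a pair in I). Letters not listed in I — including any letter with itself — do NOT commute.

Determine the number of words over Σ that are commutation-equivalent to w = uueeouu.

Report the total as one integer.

6

#0=u has no predecessor
#1=u depends on [0:u]
#2=e has no predecessor
#3=e depends on [2:e]
#4=o depends on [1:u, 3:e]
#5=u depends on [4:o]
#6=u depends on [5:u]
sources: [0:u, 2:e]
N(rest) = Σ N(rest − s) over sources s of rest; N(one piece) = 1:
  size 1 → [6]=1
  size 2 → [5,6]=1
  size 3 → [4,5,6]=1
  size 4 → [1,4,5,6]=1  [3,4,5,6]=1
  size 5 → [0,1,4,5,6]=1  [1,3,4,5,6]=2  [2,3,4,5,6]=1
  first=0(u) contributes 3
  first=2(e) contributes 3
|[w]| = 6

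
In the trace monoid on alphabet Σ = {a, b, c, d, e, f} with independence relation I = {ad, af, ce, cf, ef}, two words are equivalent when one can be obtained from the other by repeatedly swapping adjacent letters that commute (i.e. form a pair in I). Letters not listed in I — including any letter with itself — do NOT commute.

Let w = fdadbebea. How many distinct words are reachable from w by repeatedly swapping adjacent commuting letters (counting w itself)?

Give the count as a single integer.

4

piece 0:f — minimal
piece 1:d rests on {0:f}
piece 2:a — minimal
piece 3:d rests on {1:d}
piece 4:b rests on {2:a, 3:d}
piece 5:e rests on {4:b}
piece 6:b rests on {5:e}
piece 7:e rests on {6:b}
piece 8:a rests on {7:e}
minimal pieces: {0:f, 2:a}
ways to finish when only these pieces remain (= sum over removing one remaining piece with nothing left below it):
  1 left: {8}→1
  2 left: {7,8}→1
  3 left: {6,7,8}→1
  4 left: {5,6,7,8}→1
  5 left: {4,5,6,7,8}→1
  6 left: {2,4,5,6,7,8}→1  {3,4,5,6,7,8}→1
  7 left: {1,3,4,5,6,7,8}→1  {2,3,4,5,6,7,8}→2
  placing 0:f first → 3 extensions
  placing 2:a first → 1 extensions
total linear extensions = 4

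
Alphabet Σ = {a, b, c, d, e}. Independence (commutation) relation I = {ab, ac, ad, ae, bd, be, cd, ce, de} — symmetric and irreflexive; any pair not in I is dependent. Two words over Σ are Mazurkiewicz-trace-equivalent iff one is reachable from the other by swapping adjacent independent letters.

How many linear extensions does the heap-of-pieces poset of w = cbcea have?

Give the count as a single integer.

20

0(c) covers ∅
1(b) covers 0:c
2(c) covers 1:b
3(e) covers ∅
4(a) covers ∅
floor of heap: 0:c, 3:e, 4:a
completions by unplaced set U, small U first (add the entries for U minus each lowest piece of U):
  |U|=1: {2}:1  {3}:1  {4}:1
  |U|=2: {1,2}:1  {2,3}:2  {2,4}:2  {3,4}:2
  |U|=3: {0,1,2}:1  {1,2,3}:3  {1,2,4}:3  {2,3,4}:6
  start at 0(c): 12
  start at 3(e): 4
  start at 4(a): 4
sum over floor = 20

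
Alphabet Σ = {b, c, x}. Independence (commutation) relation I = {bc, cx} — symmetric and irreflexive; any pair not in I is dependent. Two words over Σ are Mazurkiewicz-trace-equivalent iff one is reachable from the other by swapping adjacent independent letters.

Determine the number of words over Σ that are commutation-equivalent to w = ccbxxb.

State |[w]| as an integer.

15

0(c) covers ∅
1(c) covers 0:c
2(b) covers ∅
3(x) covers 2:b
4(x) covers 3:x
5(b) covers 4:x
floor of heap: 0:c, 2:b
completions by unplaced set U, small U first (add the entries for U minus each lowest piece of U):
  |U|=1: {1}:1  {5}:1
  |U|=2: {0,1}:1  {1,5}:2  {4,5}:1
  |U|=3: {0,1,5}:3  {1,4,5}:3  {3,4,5}:1
  |U|=4: {0,1,4,5}:6  {1,3,4,5}:4  {2,3,4,5}:1
  start at 0(c): 5
  start at 2(b): 10
sum over floor = 15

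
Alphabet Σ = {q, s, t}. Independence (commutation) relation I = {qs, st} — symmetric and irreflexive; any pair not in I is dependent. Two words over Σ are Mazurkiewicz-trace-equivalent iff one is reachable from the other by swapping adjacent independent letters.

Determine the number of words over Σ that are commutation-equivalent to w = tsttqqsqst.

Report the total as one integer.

120

0(t) covers ∅
1(s) covers ∅
2(t) covers 0:t
3(t) covers 2:t
4(q) covers 3:t
5(q) covers 4:q
6(s) covers 1:s
7(q) covers 5:q
8(s) covers 6:s
9(t) covers 7:q
floor of heap: 0:t, 1:s
completions by unplaced set U, small U first (add the entries for U minus each lowest piece of U):
  |U|=1: {8}:1  {9}:1
  |U|=2: {6,8}:1  {7,9}:1  {8,9}:2
  |U|=3: {1,6,8}:1  {5,7,9}:1  {6,8,9}:3  {7,8,9}:3
  |U|=4: {1,6,8,9}:4  {4,5,7,9}:1  {5,7,8,9}:4  {6,7,8,9}:6
  |U|=5: {1,6,7,8,9}:10  {3,4,5,7,9}:1  {4,5,7,8,9}:5  {5,6,7,8,9}:10
  |U|=6: {1,5,6,7,8,9}:20  {2,3,4,5,7,9}:1  {3,4,5,7,8,9}:6  {4,5,6,7,8,9}:15
  |U|=7: {0,2,3,4,5,7,9}:1  {1,4,5,6,7,8,9}:35  {2,3,4,5,7,8,9}:7  {3,4,5,6,7,8,9}:21
  |U|=8: {0,2,3,4,5,7,8,9}:8  {1,3,4,5,6,7,8,9}:56  {2,3,4,5,6,7,8,9}:28
  start at 0(t): 84
  start at 1(s): 36
sum over floor = 120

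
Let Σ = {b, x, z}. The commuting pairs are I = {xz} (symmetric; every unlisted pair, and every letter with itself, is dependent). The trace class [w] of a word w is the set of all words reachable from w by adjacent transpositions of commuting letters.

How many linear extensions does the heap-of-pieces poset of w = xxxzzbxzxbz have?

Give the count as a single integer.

30

piece 0:x — minimal
piece 1:x rests on {0:x}
piece 2:x rests on {1:x}
piece 3:z — minimal
piece 4:z rests on {3:z}
piece 5:b rests on {2:x, 4:z}
piece 6:x rests on {5:b}
piece 7:z rests on {5:b}
piece 8:x rests on {6:x}
piece 9:b rests on {7:z, 8:x}
piece 10:z rests on {9:b}
minimal pieces: {0:x, 3:z}
ways to finish when only these pieces remain (= sum over removing one remaining piece with nothing left below it):
  1 left: {10}→1
  2 left: {9,10}→1
  3 left: {7,9,10}→1  {8,9,10}→1
  4 left: {6,8,9,10}→1  {7,8,9,10}→2
  5 left: {6,7,8,9,10}→3
  6 left: {5,6,7,8,9,10}→3
  7 left: {2,5,6,7,8,9,10}→3  {4,5,6,7,8,9,10}→3
  8 left: {1,2,5,6,7,8,9,10}→3  {2,4,5,6,7,8,9,10}→6  {3,4,5,6,7,8,9,10}→3
  9 left: {0,1,2,5,6,7,8,9,10}→3  {1,2,4,5,6,7,8,9,10}→9  {2,3,4,5,6,7,8,9,10}→9
  placing 0:x first → 18 extensions
  placing 3:z first → 12 extensions
total linear extensions = 30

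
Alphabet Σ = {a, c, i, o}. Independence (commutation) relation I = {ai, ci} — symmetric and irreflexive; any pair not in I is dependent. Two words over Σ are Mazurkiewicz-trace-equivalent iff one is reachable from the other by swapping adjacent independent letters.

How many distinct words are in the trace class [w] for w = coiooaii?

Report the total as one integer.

drop 0:c onto floor
drop 1:o onto {0:c}
drop 2:i onto {1:o}
drop 3:o onto {2:i}
drop 4:o onto {3:o}
drop 5:a onto {4:o}
drop 6:i onto {4:o}
drop 7:i onto {6:i}
ground layer = {0:c}
drop-orders for the pieces not yet dropped (sum over which currently-grounded one goes next):
  1 to go: {5} 1  {7} 1
  2 to go: {5,7} 2  {6,7} 1
  3 to go: {5,6,7} 3
  4 to go: {4,5,6,7} 3
  5 to go: {3,4,5,6,7} 3
  6 to go: {2,3,4,5,6,7} 3
  if 0:c drops first: 3 orders

3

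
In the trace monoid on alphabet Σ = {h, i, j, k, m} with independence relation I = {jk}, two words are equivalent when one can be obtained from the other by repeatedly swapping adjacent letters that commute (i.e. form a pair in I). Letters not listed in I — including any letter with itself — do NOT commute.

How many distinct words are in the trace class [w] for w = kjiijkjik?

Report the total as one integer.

piece 0:k — minimal
piece 1:j — minimal
piece 2:i rests on {0:k, 1:j}
piece 3:i rests on {2:i}
piece 4:j rests on {3:i}
piece 5:k rests on {3:i}
piece 6:j rests on {4:j}
piece 7:i rests on {5:k, 6:j}
piece 8:k rests on {7:i}
minimal pieces: {0:k, 1:j}
ways to finish when only these pieces remain (= sum over removing one remaining piece with nothing left below it):
  1 left: {8}→1
  2 left: {7,8}→1
  3 left: {5,7,8}→1  {6,7,8}→1
  4 left: {4,6,7,8}→1  {5,6,7,8}→2
  5 left: {4,5,6,7,8}→3
  6 left: {3,4,5,6,7,8}→3
  7 left: {2,3,4,5,6,7,8}→3
  placing 0:k first → 3 extensions
  placing 1:j first → 3 extensions
total linear extensions = 6

6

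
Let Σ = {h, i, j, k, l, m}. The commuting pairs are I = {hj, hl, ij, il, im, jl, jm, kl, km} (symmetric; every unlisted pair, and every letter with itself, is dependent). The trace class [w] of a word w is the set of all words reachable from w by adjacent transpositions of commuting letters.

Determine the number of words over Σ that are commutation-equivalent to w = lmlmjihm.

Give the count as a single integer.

piece 0:l — minimal
piece 1:m rests on {0:l}
piece 2:l rests on {1:m}
piece 3:m rests on {2:l}
piece 4:j — minimal
piece 5:i — minimal
piece 6:h rests on {3:m, 5:i}
piece 7:m rests on {6:h}
minimal pieces: {0:l, 4:j, 5:i}
ways to finish when only these pieces remain (= sum over removing one remaining piece with nothing left below it):
  1 left: {4}→1  {7}→1
  2 left: {4,7}→2  {6,7}→1
  3 left: {3,6,7}→1  {4,6,7}→3  {5,6,7}→1
  4 left: {2,3,6,7}→1  {3,4,6,7}→4  {3,5,6,7}→2  {4,5,6,7}→4
  5 left: {1,2,3,6,7}→1  {2,3,4,6,7}→5  {2,3,5,6,7}→3  {3,4,5,6,7}→10
  6 left: {0,1,2,3,6,7}→1  {1,2,3,4,6,7}→6  {1,2,3,5,6,7}→4  {2,3,4,5,6,7}→18
  placing 0:l first → 28 extensions
  placing 4:j first → 5 extensions
  placing 5:i first → 7 extensions
total linear extensions = 40

40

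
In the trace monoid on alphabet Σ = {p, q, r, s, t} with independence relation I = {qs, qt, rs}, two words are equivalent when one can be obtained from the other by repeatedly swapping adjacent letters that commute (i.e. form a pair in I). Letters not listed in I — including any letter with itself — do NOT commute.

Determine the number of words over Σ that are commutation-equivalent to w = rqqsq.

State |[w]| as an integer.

5

#0=r has no predecessor
#1=q depends on [0:r]
#2=q depends on [1:q]
#3=s has no predecessor
#4=q depends on [2:q]
sources: [0:r, 3:s]
N(rest) = Σ N(rest − s) over sources s of rest; N(one piece) = 1:
  size 1 → [3]=1  [4]=1
  size 2 → [2,4]=1  [3,4]=2
  size 3 → [1,2,4]=1  [2,3,4]=3
  first=0(r) contributes 4
  first=3(s) contributes 1
|[w]| = 5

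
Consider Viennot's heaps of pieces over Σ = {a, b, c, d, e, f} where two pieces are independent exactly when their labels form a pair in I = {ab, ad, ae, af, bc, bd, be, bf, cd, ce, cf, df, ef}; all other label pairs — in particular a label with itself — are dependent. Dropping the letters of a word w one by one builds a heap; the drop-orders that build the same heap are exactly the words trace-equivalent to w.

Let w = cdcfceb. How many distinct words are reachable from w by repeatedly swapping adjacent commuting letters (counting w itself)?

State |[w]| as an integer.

0(c) covers ∅
1(d) covers ∅
2(c) covers 0:c
3(f) covers ∅
4(c) covers 2:c
5(e) covers 1:d
6(b) covers ∅
floor of heap: 0:c, 1:d, 3:f, 6:b
completions by unplaced set U, small U first (add the entries for U minus each lowest piece of U):
  |U|=1: {3}:1  {4}:1  {5}:1  {6}:1
  |U|=2: {1,5}:1  {2,4}:1  {3,4}:2  {3,5}:2  {3,6}:2  {4,5}:2  {4,6}:2  {5,6}:2
  |U|=3: {0,2,4}:1  {1,3,5}:3  {1,4,5}:3  {1,5,6}:3  {2,3,4}:3  {2,4,5}:3  {2,4,6}:3  {3,4,5}:6  {3,4,6}:6  {3,5,6}:6  {4,5,6}:6
  |U|=4: {0,2,3,4}:4  {0,2,4,5}:4  {0,2,4,6}:4  {1,2,4,5}:6  {1,3,4,5}:12  {1,3,5,6}:12  {1,4,5,6}:12  {2,3,4,5}:12  {2,3,4,6}:12  {2,4,5,6}:12  {3,4,5,6}:24
  |U|=5: {0,1,2,4,5}:10  {0,2,3,4,5}:20  {0,2,3,4,6}:20  {0,2,4,5,6}:20  {1,2,3,4,5}:30  {1,2,4,5,6}:30  {1,3,4,5,6}:60  {2,3,4,5,6}:60
  start at 0(c): 180
  start at 1(d): 120
  start at 3(f): 60
  start at 6(b): 60
sum over floor = 420

420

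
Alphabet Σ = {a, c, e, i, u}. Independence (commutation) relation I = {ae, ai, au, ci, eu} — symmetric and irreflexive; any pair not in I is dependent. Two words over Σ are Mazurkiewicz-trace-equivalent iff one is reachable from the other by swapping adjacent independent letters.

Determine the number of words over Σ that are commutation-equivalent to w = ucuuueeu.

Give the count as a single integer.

15

0(u) covers ∅
1(c) covers 0:u
2(u) covers 1:c
3(u) covers 2:u
4(u) covers 3:u
5(e) covers 1:c
6(e) covers 5:e
7(u) covers 4:u
floor of heap: 0:u
completions by unplaced set U, small U first (add the entries for U minus each lowest piece of U):
  |U|=1: {6}:1  {7}:1
  |U|=2: {4,7}:1  {5,6}:1  {6,7}:2
  |U|=3: {3,4,7}:1  {4,6,7}:3  {5,6,7}:3
  |U|=4: {2,3,4,7}:1  {3,4,6,7}:4  {4,5,6,7}:6
  |U|=5: {2,3,4,6,7}:5  {3,4,5,6,7}:10
  |U|=6: {2,3,4,5,6,7}:15
  start at 0(u): 15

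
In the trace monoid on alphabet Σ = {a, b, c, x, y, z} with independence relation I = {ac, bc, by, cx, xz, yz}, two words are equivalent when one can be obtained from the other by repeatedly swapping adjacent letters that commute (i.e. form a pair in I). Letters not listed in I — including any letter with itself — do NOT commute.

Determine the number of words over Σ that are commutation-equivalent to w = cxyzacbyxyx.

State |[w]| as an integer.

25

0(c) covers ∅
1(x) covers ∅
2(y) covers 0:c, 1:x
3(z) covers 0:c
4(a) covers 2:y, 3:z
5(c) covers 2:y, 3:z
6(b) covers 4:a
7(y) covers 4:a, 5:c
8(x) covers 6:b, 7:y
9(y) covers 8:x
10(x) covers 9:y
floor of heap: 0:c, 1:x
completions by unplaced set U, small U first (add the entries for U minus each lowest piece of U):
  |U|=1: {10}:1
  |U|=2: {9,10}:1
  |U|=3: {8,9,10}:1
  |U|=4: {6,8,9,10}:1  {7,8,9,10}:1
  |U|=5: {5,7,8,9,10}:1  {6,7,8,9,10}:2
  |U|=6: {4,6,7,8,9,10}:2  {5,6,7,8,9,10}:3
  |U|=7: {4,5,6,7,8,9,10}:5
  |U|=8: {2,4,5,6,7,8,9,10}:5  {3,4,5,6,7,8,9,10}:5
  |U|=9: {1,2,4,5,6,7,8,9,10}:5  {2,3,4,5,6,7,8,9,10}:10
  start at 0(c): 15
  start at 1(x): 10
sum over floor = 25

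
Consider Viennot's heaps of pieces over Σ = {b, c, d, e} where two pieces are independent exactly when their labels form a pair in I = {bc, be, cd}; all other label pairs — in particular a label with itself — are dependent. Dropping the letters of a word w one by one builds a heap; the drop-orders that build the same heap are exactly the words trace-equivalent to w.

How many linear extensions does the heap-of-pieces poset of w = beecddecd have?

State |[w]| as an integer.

20

piece 0:b — minimal
piece 1:e — minimal
piece 2:e rests on {1:e}
piece 3:c rests on {2:e}
piece 4:d rests on {0:b, 2:e}
piece 5:d rests on {4:d}
piece 6:e rests on {3:c, 5:d}
piece 7:c rests on {6:e}
piece 8:d rests on {6:e}
minimal pieces: {0:b, 1:e}
ways to finish when only these pieces remain (= sum over removing one remaining piece with nothing left below it):
  1 left: {7}→1  {8}→1
  2 left: {7,8}→2
  3 left: {6,7,8}→2
  4 left: {3,6,7,8}→2  {5,6,7,8}→2
  5 left: {3,5,6,7,8}→4  {4,5,6,7,8}→2
  6 left: {0,4,5,6,7,8}→2  {3,4,5,6,7,8}→6
  7 left: {0,3,4,5,6,7,8}→8  {2,3,4,5,6,7,8}→6
  placing 0:b first → 6 extensions
  placing 1:e first → 14 extensions
total linear extensions = 20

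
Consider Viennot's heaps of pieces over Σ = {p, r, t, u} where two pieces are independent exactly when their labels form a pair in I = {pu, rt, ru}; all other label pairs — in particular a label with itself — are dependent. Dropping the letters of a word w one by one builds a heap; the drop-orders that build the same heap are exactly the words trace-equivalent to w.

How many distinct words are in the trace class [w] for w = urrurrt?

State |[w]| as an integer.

drop 0:u onto floor
drop 1:r onto floor
drop 2:r onto {1:r}
drop 3:u onto {0:u}
drop 4:r onto {2:r}
drop 5:r onto {4:r}
drop 6:t onto {3:u}
ground layer = {0:u, 1:r}
drop-orders for the pieces not yet dropped (sum over which currently-grounded one goes next):
  1 to go: {5} 1  {6} 1
  2 to go: {3,6} 1  {4,5} 1  {5,6} 2
  3 to go: {0,3,6} 1  {2,4,5} 1  {3,5,6} 3  {4,5,6} 3
  4 to go: {0,3,5,6} 4  {1,2,4,5} 1  {2,4,5,6} 4  {3,4,5,6} 6
  5 to go: {0,3,4,5,6} 10  {1,2,4,5,6} 5  {2,3,4,5,6} 10
  if 0:u drops first: 15 orders
  if 1:r drops first: 20 orders
heap linearizations: 35

35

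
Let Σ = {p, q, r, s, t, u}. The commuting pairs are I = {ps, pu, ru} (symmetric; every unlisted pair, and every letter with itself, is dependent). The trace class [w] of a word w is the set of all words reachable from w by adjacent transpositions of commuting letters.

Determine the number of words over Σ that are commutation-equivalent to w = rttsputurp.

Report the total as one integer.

drop 0:r onto floor
drop 1:t onto {0:r}
drop 2:t onto {1:t}
drop 3:s onto {2:t}
drop 4:p onto {2:t}
drop 5:u onto {3:s}
drop 6:t onto {4:p, 5:u}
drop 7:u onto {6:t}
drop 8:r onto {6:t}
drop 9:p onto {8:r}
ground layer = {0:r}
drop-orders for the pieces not yet dropped (sum over which currently-grounded one goes next):
  1 to go: {7} 1  {9} 1
  2 to go: {7,9} 2  {8,9} 1
  3 to go: {7,8,9} 3
  4 to go: {6,7,8,9} 3
  5 to go: {4,6,7,8,9} 3  {5,6,7,8,9} 3
  6 to go: {3,5,6,7,8,9} 3  {4,5,6,7,8,9} 6
  7 to go: {3,4,5,6,7,8,9} 9
  8 to go: {2,3,4,5,6,7,8,9} 9
  if 0:r drops first: 9 orders

9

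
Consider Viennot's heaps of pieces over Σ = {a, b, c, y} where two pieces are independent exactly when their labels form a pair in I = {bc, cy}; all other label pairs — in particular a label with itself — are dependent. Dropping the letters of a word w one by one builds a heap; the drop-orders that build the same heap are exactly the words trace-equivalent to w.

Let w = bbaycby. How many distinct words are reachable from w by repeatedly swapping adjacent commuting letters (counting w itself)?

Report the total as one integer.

drop 0:b onto floor
drop 1:b onto {0:b}
drop 2:a onto {1:b}
drop 3:y onto {2:a}
drop 4:c onto {2:a}
drop 5:b onto {3:y}
drop 6:y onto {5:b}
ground layer = {0:b}
drop-orders for the pieces not yet dropped (sum over which currently-grounded one goes next):
  1 to go: {4} 1  {6} 1
  2 to go: {4,6} 2  {5,6} 1
  3 to go: {3,5,6} 1  {4,5,6} 3
  4 to go: {3,4,5,6} 4
  5 to go: {2,3,4,5,6} 4
  if 0:b drops first: 4 orders

4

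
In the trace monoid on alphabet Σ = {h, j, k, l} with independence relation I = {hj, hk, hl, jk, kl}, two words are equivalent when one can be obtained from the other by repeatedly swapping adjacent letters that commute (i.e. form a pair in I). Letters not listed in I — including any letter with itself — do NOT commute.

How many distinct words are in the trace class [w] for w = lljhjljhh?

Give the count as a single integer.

84

drop 0:l onto floor
drop 1:l onto {0:l}
drop 2:j onto {1:l}
drop 3:h onto floor
drop 4:j onto {2:j}
drop 5:l onto {4:j}
drop 6:j onto {5:l}
drop 7:h onto {3:h}
drop 8:h onto {7:h}
ground layer = {0:l, 3:h}
drop-orders for the pieces not yet dropped (sum over which currently-grounded one goes next):
  1 to go: {6} 1  {8} 1
  2 to go: {5,6} 1  {6,8} 2  {7,8} 1
  3 to go: {3,7,8} 1  {4,5,6} 1  {5,6,8} 3  {6,7,8} 3
  4 to go: {2,4,5,6} 1  {3,6,7,8} 4  {4,5,6,8} 4  {5,6,7,8} 6
  5 to go: {1,2,4,5,6} 1  {2,4,5,6,8} 5  {3,5,6,7,8} 10  {4,5,6,7,8} 10
  6 to go: {0,1,2,4,5,6} 1  {1,2,4,5,6,8} 6  {2,4,5,6,7,8} 15  {3,4,5,6,7,8} 20
  7 to go: {0,1,2,4,5,6,8} 7  {1,2,4,5,6,7,8} 21  {2,3,4,5,6,7,8} 35
  if 0:l drops first: 56 orders
  if 3:h drops first: 28 orders
heap linearizations: 84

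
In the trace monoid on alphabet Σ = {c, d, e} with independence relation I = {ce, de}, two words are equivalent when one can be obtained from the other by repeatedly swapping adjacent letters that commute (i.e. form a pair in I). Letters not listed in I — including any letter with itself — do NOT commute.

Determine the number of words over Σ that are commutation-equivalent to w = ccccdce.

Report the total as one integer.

7

piece 0:c — minimal
piece 1:c rests on {0:c}
piece 2:c rests on {1:c}
piece 3:c rests on {2:c}
piece 4:d rests on {3:c}
piece 5:c rests on {4:d}
piece 6:e — minimal
minimal pieces: {0:c, 6:e}
ways to finish when only these pieces remain (= sum over removing one remaining piece with nothing left below it):
  1 left: {5}→1  {6}→1
  2 left: {4,5}→1  {5,6}→2
  3 left: {3,4,5}→1  {4,5,6}→3
  4 left: {2,3,4,5}→1  {3,4,5,6}→4
  5 left: {1,2,3,4,5}→1  {2,3,4,5,6}→5
  placing 0:c first → 6 extensions
  placing 6:e first → 1 extensions
total linear extensions = 7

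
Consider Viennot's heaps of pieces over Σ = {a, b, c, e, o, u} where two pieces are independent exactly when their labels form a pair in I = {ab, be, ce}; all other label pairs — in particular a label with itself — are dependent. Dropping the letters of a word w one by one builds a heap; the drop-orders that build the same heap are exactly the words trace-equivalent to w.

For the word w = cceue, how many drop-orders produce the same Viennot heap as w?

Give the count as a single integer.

drop 0:c onto floor
drop 1:c onto {0:c}
drop 2:e onto floor
drop 3:u onto {1:c, 2:e}
drop 4:e onto {3:u}
ground layer = {0:c, 2:e}
drop-orders for the pieces not yet dropped (sum over which currently-grounded one goes next):
  1 to go: {4} 1
  2 to go: {3,4} 1
  3 to go: {1,3,4} 1  {2,3,4} 1
  if 0:c drops first: 2 orders
  if 2:e drops first: 1 orders
heap linearizations: 3

3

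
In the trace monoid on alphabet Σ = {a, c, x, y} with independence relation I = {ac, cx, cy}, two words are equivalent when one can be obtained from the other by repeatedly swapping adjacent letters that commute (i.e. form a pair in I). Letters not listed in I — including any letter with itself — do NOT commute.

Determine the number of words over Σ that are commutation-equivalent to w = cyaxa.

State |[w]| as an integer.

5

#0=c has no predecessor
#1=y has no predecessor
#2=a depends on [1:y]
#3=x depends on [2:a]
#4=a depends on [3:x]
sources: [0:c, 1:y]
N(rest) = Σ N(rest − s) over sources s of rest; N(one piece) = 1:
  size 1 → [0]=1  [4]=1
  size 2 → [0,4]=2  [3,4]=1
  size 3 → [0,3,4]=3  [2,3,4]=1
  first=0(c) contributes 1
  first=1(y) contributes 4
|[w]| = 5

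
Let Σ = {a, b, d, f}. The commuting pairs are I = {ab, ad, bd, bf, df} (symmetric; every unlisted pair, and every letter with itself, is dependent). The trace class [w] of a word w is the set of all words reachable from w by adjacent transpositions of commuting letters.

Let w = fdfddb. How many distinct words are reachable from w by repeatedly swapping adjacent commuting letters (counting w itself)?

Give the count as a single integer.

drop 0:f onto floor
drop 1:d onto floor
drop 2:f onto {0:f}
drop 3:d onto {1:d}
drop 4:d onto {3:d}
drop 5:b onto floor
ground layer = {0:f, 1:d, 5:b}
drop-orders for the pieces not yet dropped (sum over which currently-grounded one goes next):
  1 to go: {2} 1  {4} 1  {5} 1
  2 to go: {0,2} 1  {2,4} 2  {2,5} 2  {3,4} 1  {4,5} 2
  3 to go: {0,2,4} 3  {0,2,5} 3  {1,3,4} 1  {2,3,4} 3  {2,4,5} 6  {3,4,5} 3
  4 to go: {0,2,3,4} 6  {0,2,4,5} 12  {1,2,3,4} 4  {1,3,4,5} 4  {2,3,4,5} 12
  if 0:f drops first: 20 orders
  if 1:d drops first: 30 orders
  if 5:b drops first: 10 orders
heap linearizations: 60

60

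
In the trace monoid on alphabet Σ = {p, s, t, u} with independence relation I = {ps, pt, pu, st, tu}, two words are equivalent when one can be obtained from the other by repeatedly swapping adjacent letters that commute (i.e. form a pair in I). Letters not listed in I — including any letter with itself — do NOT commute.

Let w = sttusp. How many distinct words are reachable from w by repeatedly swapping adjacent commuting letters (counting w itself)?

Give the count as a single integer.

60

piece 0:s — minimal
piece 1:t — minimal
piece 2:t rests on {1:t}
piece 3:u rests on {0:s}
piece 4:s rests on {3:u}
piece 5:p — minimal
minimal pieces: {0:s, 1:t, 5:p}
ways to finish when only these pieces remain (= sum over removing one remaining piece with nothing left below it):
  1 left: {2}→1  {4}→1  {5}→1
  2 left: {1,2}→1  {2,4}→2  {2,5}→2  {3,4}→1  {4,5}→2
  3 left: {0,3,4}→1  {1,2,4}→3  {1,2,5}→3  {2,3,4}→3  {2,4,5}→6  {3,4,5}→3
  4 left: {0,2,3,4}→4  {0,3,4,5}→4  {1,2,3,4}→6  {1,2,4,5}→12  {2,3,4,5}→12
  placing 0:s first → 30 extensions
  placing 1:t first → 20 extensions
  placing 5:p first → 10 extensions
total linear extensions = 60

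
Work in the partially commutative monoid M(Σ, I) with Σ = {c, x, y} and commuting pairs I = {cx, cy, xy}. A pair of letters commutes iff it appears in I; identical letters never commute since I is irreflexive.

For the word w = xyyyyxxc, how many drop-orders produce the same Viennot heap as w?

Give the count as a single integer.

#0=x has no predecessor
#1=y has no predecessor
#2=y depends on [1:y]
#3=y depends on [2:y]
#4=y depends on [3:y]
#5=x depends on [0:x]
#6=x depends on [5:x]
#7=c has no predecessor
sources: [0:x, 1:y, 7:c]
N(rest) = Σ N(rest − s) over sources s of rest; N(one piece) = 1:
  size 1 → [4]=1  [6]=1  [7]=1
  size 2 → [3,4]=1  [4,6]=2  [4,7]=2  [5,6]=1  [6,7]=2
  size 3 → [0,5,6]=1  [2,3,4]=1  [3,4,6]=3  [3,4,7]=3  [4,5,6]=3  [4,6,7]=6  [5,6,7]=3
  size 4 → [0,4,5,6]=4  [0,5,6,7]=4  [1,2,3,4]=1  [2,3,4,6]=4  [2,3,4,7]=4  [3,4,5,6]=6  [3,4,6,7]=12  [4,5,6,7]=12
  size 5 → [0,3,4,5,6]=10  [0,4,5,6,7]=20  [1,2,3,4,6]=5  [1,2,3,4,7]=5  [2,3,4,5,6]=10  [2,3,4,6,7]=20  [3,4,5,6,7]=30
  size 6 → [0,2,3,4,5,6]=20  [0,3,4,5,6,7]=60  [1,2,3,4,5,6]=15  [1,2,3,4,6,7]=30  [2,3,4,5,6,7]=60
  first=0(x) contributes 105
  first=1(y) contributes 140
  first=7(c) contributes 35
|[w]| = 280

280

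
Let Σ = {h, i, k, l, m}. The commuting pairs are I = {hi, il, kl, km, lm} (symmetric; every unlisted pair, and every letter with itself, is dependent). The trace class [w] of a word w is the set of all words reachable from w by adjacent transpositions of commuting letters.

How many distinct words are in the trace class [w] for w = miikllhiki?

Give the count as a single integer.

36

piece 0:m — minimal
piece 1:i rests on {0:m}
piece 2:i rests on {1:i}
piece 3:k rests on {2:i}
piece 4:l — minimal
piece 5:l rests on {4:l}
piece 6:h rests on {3:k, 5:l}
piece 7:i rests on {3:k}
piece 8:k rests on {6:h, 7:i}
piece 9:i rests on {8:k}
minimal pieces: {0:m, 4:l}
ways to finish when only these pieces remain (= sum over removing one remaining piece with nothing left below it):
  1 left: {9}→1
  2 left: {8,9}→1
  3 left: {6,8,9}→1  {7,8,9}→1
  4 left: {5,6,8,9}→1  {6,7,8,9}→2
  5 left: {3,6,7,8,9}→2  {4,5,6,8,9}→1  {5,6,7,8,9}→3
  6 left: {2,3,6,7,8,9}→2  {3,5,6,7,8,9}→5  {4,5,6,7,8,9}→4
  7 left: {1,2,3,6,7,8,9}→2  {2,3,5,6,7,8,9}→7  {3,4,5,6,7,8,9}→9
  8 left: {0,1,2,3,6,7,8,9}→2  {1,2,3,5,6,7,8,9}→9  {2,3,4,5,6,7,8,9}→16
  placing 0:m first → 25 extensions
  placing 4:l first → 11 extensions
total linear extensions = 36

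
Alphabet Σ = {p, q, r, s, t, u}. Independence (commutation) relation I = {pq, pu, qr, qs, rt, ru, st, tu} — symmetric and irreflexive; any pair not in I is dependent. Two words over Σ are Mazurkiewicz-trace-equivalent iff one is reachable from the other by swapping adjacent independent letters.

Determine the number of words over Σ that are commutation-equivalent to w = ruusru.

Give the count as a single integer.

6

#0=r has no predecessor
#1=u has no predecessor
#2=u depends on [1:u]
#3=s depends on [0:r, 2:u]
#4=r depends on [3:s]
#5=u depends on [3:s]
sources: [0:r, 1:u]
N(rest) = Σ N(rest − s) over sources s of rest; N(one piece) = 1:
  size 1 → [4]=1  [5]=1
  size 2 → [4,5]=2
  size 3 → [3,4,5]=2
  size 4 → [0,3,4,5]=2  [2,3,4,5]=2
  first=0(r) contributes 2
  first=1(u) contributes 4
|[w]| = 6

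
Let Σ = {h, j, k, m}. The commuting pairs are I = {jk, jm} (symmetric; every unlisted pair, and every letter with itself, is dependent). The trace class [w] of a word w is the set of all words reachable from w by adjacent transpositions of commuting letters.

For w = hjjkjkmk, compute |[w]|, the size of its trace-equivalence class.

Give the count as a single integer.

piece 0:h — minimal
piece 1:j rests on {0:h}
piece 2:j rests on {1:j}
piece 3:k rests on {0:h}
piece 4:j rests on {2:j}
piece 5:k rests on {3:k}
piece 6:m rests on {5:k}
piece 7:k rests on {6:m}
minimal pieces: {0:h}
ways to finish when only these pieces remain (= sum over removing one remaining piece with nothing left below it):
  1 left: {4}→1  {7}→1
  2 left: {2,4}→1  {4,7}→2  {6,7}→1
  3 left: {1,2,4}→1  {2,4,7}→3  {4,6,7}→3  {5,6,7}→1
  4 left: {1,2,4,7}→4  {2,4,6,7}→6  {3,5,6,7}→1  {4,5,6,7}→4
  5 left: {1,2,4,6,7}→10  {2,4,5,6,7}→10  {3,4,5,6,7}→5
  6 left: {1,2,4,5,6,7}→20  {2,3,4,5,6,7}→15
  placing 0:h first → 35 extensions

35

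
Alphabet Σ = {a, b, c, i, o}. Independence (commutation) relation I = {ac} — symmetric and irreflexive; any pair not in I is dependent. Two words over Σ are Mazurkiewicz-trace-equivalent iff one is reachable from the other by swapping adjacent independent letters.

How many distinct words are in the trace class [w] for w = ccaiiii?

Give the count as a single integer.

#0=c has no predecessor
#1=c depends on [0:c]
#2=a has no predecessor
#3=i depends on [1:c, 2:a]
#4=i depends on [3:i]
#5=i depends on [4:i]
#6=i depends on [5:i]
sources: [0:c, 2:a]
N(rest) = Σ N(rest − s) over sources s of rest; N(one piece) = 1:
  size 1 → [6]=1
  size 2 → [5,6]=1
  size 3 → [4,5,6]=1
  size 4 → [3,4,5,6]=1
  size 5 → [1,3,4,5,6]=1  [2,3,4,5,6]=1
  first=0(c) contributes 2
  first=2(a) contributes 1
|[w]| = 3

3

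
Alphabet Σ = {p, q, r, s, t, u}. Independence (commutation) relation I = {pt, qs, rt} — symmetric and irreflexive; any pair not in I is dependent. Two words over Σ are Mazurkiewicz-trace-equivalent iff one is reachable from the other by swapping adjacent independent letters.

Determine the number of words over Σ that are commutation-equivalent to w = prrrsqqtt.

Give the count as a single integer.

0(p) covers ∅
1(r) covers 0:p
2(r) covers 1:r
3(r) covers 2:r
4(s) covers 3:r
5(q) covers 3:r
6(q) covers 5:q
7(t) covers 4:s, 6:q
8(t) covers 7:t
floor of heap: 0:p
completions by unplaced set U, small U first (add the entries for U minus each lowest piece of U):
  |U|=1: {8}:1
  |U|=2: {7,8}:1
  |U|=3: {4,7,8}:1  {6,7,8}:1
  |U|=4: {4,6,7,8}:2  {5,6,7,8}:1
  |U|=5: {4,5,6,7,8}:3
  |U|=6: {3,4,5,6,7,8}:3
  |U|=7: {2,3,4,5,6,7,8}:3
  start at 0(p): 3

3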